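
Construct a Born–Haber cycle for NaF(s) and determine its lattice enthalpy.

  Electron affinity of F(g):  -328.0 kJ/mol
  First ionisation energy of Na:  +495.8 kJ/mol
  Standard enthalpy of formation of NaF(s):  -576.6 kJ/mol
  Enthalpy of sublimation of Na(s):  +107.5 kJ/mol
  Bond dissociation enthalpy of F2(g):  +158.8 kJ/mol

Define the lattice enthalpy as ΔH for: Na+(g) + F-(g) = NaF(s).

ΔHf° = 1·ΔHsub + 1·(ΣIE) + 1/2·D(F2) + 1·EA + U
-576.6 = 1·(+107.5) + 1·(+495.8) + 1/2·(+158.8) + 1·(-328.0) + U
U = -576.6 − (+354.7) = -931.3 kJ/mol

U = -931.3 kJ/mol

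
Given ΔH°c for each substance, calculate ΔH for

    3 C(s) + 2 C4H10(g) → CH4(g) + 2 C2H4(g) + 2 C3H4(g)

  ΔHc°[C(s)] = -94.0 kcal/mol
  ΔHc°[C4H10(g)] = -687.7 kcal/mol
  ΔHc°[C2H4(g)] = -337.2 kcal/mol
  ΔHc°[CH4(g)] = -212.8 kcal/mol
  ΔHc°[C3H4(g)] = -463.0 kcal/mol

Using ΔH = Σ nΔHc°(reactants) − Σ nΔHc°(products):
= [3·(-94.0) + 2·(-687.7)] − [1·(-212.8) + 2·(-337.2) + 2·(-463.0)]
= 155.8 kcal/mol

ΔH = 155.8 kcal/mol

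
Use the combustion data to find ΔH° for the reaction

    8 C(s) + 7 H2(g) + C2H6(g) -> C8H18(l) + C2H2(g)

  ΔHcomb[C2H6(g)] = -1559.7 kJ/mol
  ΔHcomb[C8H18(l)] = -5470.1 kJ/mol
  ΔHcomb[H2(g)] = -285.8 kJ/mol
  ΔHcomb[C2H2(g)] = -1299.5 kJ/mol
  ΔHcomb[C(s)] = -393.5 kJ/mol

ΔH° = 61.3 kJ/mol

With combustion enthalpies, reactants minus products:
= [8·(-393.5) + 7·(-285.8) + 1·(-1559.7)] − [1·(-5470.1) + 1·(-1299.5)]
= 61.3 kJ/mol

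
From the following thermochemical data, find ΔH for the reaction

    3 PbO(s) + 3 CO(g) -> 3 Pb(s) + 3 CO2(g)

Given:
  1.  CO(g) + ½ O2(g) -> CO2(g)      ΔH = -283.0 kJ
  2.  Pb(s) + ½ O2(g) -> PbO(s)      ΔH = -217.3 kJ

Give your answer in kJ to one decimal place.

ΔH = -197.1 kJ

eq. 1 × 3 (scale by 3 for the 3 CO(g)): (3)·(-283.0) = -849.0 kJ
eq. 2 reversed and × 3 (PbO(s) must end up as a reactant; ×3 to match 3 PbO(s) in the target): (-3)·(-217.3) = +651.9 kJ
Since enthalpy is a state function, ΔH = (3)·(-283.0) + (-3)·(-217.3) = -197.1 kJ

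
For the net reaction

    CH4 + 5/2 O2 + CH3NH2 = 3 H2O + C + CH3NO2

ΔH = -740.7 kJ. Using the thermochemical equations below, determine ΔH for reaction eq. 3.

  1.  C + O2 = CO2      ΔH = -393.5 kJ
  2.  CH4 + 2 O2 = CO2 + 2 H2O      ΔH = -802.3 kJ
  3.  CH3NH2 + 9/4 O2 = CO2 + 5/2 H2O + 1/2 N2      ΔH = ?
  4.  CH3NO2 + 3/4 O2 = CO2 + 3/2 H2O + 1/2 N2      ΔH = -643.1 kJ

ΔH = -975.0 kJ

eq. 1 reversed (C must end up as a product): +393.5 kJ
eq. 2 as written (CH4 already on the reactant side): -802.3 kJ
eq. 3 as written (CH3NH2 already on the reactant side): contributes x
eq. 4 reversed (reverse to put CH3NO2 on the product side): +643.1 kJ
-740.7 = (+393.5) + (-802.3) + (+643.1) + x
x = (-740.7 − (+234.3)) / (1) = -975.0 kJ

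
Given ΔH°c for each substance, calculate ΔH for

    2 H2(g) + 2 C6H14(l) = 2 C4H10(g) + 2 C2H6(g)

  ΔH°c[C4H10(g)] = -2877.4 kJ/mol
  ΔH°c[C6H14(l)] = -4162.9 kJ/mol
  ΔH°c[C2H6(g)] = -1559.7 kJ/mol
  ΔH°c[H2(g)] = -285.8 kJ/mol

ΔH = -23.2 kJ/mol

Using ΔH = Σ nΔHc°(reactants) − Σ nΔHc°(products):
= [2·(-285.8) + 2·(-4162.9)] − [2·(-2877.4) + 2·(-1559.7)]
= -23.2 kJ/mol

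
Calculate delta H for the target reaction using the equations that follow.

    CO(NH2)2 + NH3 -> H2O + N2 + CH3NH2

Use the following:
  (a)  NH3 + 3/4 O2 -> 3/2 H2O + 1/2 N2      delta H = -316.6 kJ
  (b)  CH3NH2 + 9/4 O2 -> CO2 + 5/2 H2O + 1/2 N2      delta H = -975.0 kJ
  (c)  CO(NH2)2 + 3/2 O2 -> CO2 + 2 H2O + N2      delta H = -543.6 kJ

delta H = 114.8 kJ

(a) as written: -316.6 kJ
(b) reversed: +975.0 kJ
(c) as written: -543.6 kJ
By Hess's law, delta H = (1)·(-316.6) + (-1)·(-975.0) + (1)·(-543.6) = 114.8 kJ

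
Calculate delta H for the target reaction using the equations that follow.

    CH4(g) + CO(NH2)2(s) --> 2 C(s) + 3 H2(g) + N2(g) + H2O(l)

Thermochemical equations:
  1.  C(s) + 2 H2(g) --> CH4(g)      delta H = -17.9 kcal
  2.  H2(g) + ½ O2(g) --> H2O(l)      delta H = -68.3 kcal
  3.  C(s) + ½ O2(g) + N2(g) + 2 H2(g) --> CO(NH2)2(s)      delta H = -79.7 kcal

eq. 1 reversed: +17.9 kcal
eq. 2 as written: -68.3 kcal
eq. 3 reversed: +79.7 kcal
Summing the manipulated equations, delta H = (-1)·(-17.9) + (1)·(-68.3) + (-1)·(-79.7) = 29.3 kcal

delta H = 29.3 kcal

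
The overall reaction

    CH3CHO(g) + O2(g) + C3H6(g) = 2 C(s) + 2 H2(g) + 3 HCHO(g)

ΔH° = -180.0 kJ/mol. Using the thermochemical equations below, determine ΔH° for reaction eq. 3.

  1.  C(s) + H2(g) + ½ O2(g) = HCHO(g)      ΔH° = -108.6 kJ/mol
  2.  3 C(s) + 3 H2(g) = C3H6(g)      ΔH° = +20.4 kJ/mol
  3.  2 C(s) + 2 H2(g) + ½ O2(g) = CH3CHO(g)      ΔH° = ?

eq. 1 × 3 (×3 to match 3 HCHO(g) in the target): (3)·(-108.6) = -325.8 kJ/mol
eq. 2 reversed (C3H6(g) must end up as a reactant): -20.4 kJ/mol
eq. 3 reversed (CH3CHO(g) must end up as a reactant): contributes −x
-180.0 = (-325.8) + (-20.4) − x
x = (-180.0 − (-346.2)) / (-1) = -166.2 kJ/mol

ΔH° = -166.2 kJ/mol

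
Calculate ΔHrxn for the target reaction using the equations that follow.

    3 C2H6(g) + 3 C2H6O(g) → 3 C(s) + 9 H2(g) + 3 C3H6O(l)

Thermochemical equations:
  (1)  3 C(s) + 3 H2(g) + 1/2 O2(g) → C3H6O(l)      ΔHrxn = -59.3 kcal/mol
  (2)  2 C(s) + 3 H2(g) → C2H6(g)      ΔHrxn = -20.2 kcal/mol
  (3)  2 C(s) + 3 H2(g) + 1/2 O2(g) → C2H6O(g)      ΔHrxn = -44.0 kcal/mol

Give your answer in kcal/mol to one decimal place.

ΔHrxn = 14.7 kcal/mol

(1) × 3: (3)·(-59.3) = -177.9 kcal/mol
(2) reversed and × 3: (-3)·(-20.2) = +60.6 kcal/mol
(3) reversed and × 3: (-3)·(-44.0) = +132.0 kcal/mol
ΔHrxn = (3)·(-59.3) + (-3)·(-20.2) + (-3)·(-44.0) = 14.7 kcal/mol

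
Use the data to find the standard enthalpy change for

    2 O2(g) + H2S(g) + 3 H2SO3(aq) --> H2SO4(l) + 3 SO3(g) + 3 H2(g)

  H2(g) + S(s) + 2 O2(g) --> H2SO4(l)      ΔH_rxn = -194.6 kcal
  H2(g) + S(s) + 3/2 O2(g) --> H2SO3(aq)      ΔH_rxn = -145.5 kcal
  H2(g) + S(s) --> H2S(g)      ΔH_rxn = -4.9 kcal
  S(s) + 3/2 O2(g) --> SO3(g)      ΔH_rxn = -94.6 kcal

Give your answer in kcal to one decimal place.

ΔH_rxn = -37.0 kcal

equation 1 as written: -194.6 kcal
equation 2 reversed and × 3: (-3)·(-145.5) = +436.5 kcal
equation 3 reversed: +4.9 kcal
equation 4 × 3: (3)·(-94.6) = -283.8 kcal
ΔH_rxn = (1)·(-194.6) + (-3)·(-145.5) + (-1)·(-4.9) + (3)·(-94.6) = -37.0 kcal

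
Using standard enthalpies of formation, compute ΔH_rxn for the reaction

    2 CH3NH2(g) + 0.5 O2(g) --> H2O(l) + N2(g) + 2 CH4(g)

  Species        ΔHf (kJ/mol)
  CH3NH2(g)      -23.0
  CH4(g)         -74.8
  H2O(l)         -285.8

ΔH_rxn = -389.4 kJ/mol

ΔH°rxn = Σ nΔHf°(products) − Σ nΔHf°(reactants).
Products: 1·(-285.8) + 1·(+0.0) + 2·(-74.8) = -435.4
Reactants: 2·(-23.0) + 1/2·(+0.0) = -46.0
ΔH_rxn = (-435.4) − (-46.0) = -389.4 kJ/mol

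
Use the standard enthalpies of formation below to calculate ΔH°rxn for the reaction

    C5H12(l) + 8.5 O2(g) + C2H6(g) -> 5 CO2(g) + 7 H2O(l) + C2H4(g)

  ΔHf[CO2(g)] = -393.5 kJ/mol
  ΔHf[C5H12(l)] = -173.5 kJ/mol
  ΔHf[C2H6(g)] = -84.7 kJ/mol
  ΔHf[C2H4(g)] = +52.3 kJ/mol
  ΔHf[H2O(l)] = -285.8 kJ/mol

ΔH°rxn = -3657.6 kJ/mol

Products: 5·(-393.5) + 7·(-285.8) + 1·(+52.3) = -3915.8
Reactants: 1·(-173.5) + 17/2·(+0.0) + 1·(-84.7) = -258.2
ΔH°rxn = (-3915.8) − (-258.2) = -3657.6 kJ/mol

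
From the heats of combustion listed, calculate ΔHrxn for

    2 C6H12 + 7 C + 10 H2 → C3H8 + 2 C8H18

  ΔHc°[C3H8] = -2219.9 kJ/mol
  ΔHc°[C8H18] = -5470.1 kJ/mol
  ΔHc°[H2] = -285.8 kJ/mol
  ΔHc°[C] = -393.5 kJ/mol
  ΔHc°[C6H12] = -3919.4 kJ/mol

With combustion enthalpies, reactants minus products:
= [2·(-3919.4) + 7·(-393.5) + 10·(-285.8)] − [1·(-2219.9) + 2·(-5470.1)]
= -291.2 kJ/mol

ΔHrxn = -291.2 kJ/mol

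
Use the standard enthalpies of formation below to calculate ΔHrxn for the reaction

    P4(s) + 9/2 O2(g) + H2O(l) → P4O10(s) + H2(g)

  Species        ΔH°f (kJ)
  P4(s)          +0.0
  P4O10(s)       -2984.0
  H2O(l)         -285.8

ΔHrxn = -2698.2 kJ

Products: 1·(-2984.0) + 1·(+0.0) = -2984.0
Reactants: 1·(+0.0) + 9/2·(+0.0) + 1·(-285.8) = -285.8
ΔHrxn = (-2984.0) − (-285.8) = -2698.2 kJ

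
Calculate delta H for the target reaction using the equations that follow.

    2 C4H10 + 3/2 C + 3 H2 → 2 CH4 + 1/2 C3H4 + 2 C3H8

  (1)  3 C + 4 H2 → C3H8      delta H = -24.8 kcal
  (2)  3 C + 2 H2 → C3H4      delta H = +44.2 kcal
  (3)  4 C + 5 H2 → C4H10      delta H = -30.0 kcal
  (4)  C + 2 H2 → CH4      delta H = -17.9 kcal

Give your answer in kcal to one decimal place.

delta H = -3.3 kcal

(1) × 2: (2)·(-24.8) = -49.6 kcal
(2) × 1/2: (1/2)·(+44.2) = +22.1 kcal
(3) reversed and × 2: (-2)·(-30.0) = +60.0 kcal
(4) × 2: (2)·(-17.9) = -35.8 kcal
By Hess's law, delta H = (-49.6) + (+22.1) + (+60.0) + (-35.8) = -3.3 kcal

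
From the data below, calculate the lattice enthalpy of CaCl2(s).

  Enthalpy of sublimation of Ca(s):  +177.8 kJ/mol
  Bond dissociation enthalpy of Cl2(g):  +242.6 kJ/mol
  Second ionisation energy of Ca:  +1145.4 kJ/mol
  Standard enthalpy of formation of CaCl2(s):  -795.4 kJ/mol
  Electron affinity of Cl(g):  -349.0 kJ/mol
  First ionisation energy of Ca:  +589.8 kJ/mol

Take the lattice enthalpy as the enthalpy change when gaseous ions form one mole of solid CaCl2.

ΔHf° = 1·ΔHsub + 1·(ΣIE) + 1·D(Cl2) + 2·EA + U
-795.4 = 1·(+177.8) + 1·(+1735.2) + 1·(+242.6) + 2·(-349.0) + U
U = -795.4 − (+1457.6) = -2253.0 kJ/mol

U = -2253.0 kJ/mol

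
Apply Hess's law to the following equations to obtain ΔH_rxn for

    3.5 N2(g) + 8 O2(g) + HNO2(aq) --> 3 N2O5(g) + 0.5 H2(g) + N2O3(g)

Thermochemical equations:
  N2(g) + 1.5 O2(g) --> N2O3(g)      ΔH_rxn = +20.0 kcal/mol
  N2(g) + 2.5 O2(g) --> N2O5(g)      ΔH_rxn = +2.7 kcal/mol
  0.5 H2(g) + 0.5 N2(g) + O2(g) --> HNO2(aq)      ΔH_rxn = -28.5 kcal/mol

ΔH_rxn = 56.6 kcal/mol

equation 1 as written: +20.0 kcal/mol
equation 2 × 3: (3)·(+2.7) = +8.1 kcal/mol
equation 3 reversed: +28.5 kcal/mol
ΔH_rxn = (1)·(+20.0) + (3)·(+2.7) + (-1)·(-28.5) = 56.6 kcal/mol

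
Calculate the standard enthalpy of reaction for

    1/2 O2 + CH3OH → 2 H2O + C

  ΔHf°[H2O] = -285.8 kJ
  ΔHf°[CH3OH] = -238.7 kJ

ΔHrxn = -332.9 kJ

Products: 2·(-285.8) + 1·(+0.0) = -571.6
Reactants: 1/2·(+0.0) + 1·(-238.7) = -238.7
ΔHrxn = (-571.6) − (-238.7) = -332.9 kJ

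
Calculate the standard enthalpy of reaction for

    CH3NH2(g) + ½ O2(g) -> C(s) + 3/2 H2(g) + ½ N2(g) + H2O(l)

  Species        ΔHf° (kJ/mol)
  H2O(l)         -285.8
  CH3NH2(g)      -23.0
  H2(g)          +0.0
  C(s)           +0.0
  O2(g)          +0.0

ΔH_rxn = -262.8 kJ/mol

ΔH°rxn = Σ nΔHf°(products) − Σ nΔHf°(reactants).
Products: 1·(+0.0) + 3/2·(+0.0) + 1/2·(+0.0) + 1·(-285.8) = -285.8
Reactants: 1·(-23.0) + 1/2·(+0.0) = -23.0
ΔH_rxn = (-285.8) − (-23.0) = -262.8 kJ/mol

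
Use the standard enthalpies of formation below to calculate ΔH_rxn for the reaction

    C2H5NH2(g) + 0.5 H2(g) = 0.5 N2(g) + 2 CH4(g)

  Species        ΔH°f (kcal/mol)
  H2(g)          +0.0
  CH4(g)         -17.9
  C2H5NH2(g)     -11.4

ΔH_rxn = -24.4 kcal/mol

Products: 1/2·(+0.0) + 2·(-17.9) = -35.8
Reactants: 1·(-11.4) + 1/2·(+0.0) = -11.4
ΔH_rxn = (-35.8) − (-11.4) = -24.4 kcal/mol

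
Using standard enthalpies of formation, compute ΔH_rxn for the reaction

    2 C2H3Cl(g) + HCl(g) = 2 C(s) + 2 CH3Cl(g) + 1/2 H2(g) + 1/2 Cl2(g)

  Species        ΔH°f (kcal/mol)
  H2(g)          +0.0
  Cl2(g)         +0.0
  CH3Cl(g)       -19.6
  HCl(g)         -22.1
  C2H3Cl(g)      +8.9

ΔH_rxn = -34.9 kcal/mol

Products: 2·(+0.0) + 2·(-19.6) + 1/2·(+0.0) + 1/2·(+0.0) = -39.2
Reactants: 2·(+8.9) + 1·(-22.1) = -4.3
ΔH_rxn = (-39.2) − (-4.3) = -34.9 kcal/mol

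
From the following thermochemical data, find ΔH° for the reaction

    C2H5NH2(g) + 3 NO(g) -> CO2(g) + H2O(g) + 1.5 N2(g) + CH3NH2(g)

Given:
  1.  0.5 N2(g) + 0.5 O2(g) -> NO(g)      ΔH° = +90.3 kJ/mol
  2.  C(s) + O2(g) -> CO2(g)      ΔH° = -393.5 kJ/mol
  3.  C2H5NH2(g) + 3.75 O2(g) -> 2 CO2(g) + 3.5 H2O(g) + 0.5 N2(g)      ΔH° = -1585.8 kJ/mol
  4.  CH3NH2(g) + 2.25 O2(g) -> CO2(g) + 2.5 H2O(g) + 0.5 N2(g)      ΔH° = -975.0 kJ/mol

ΔH° = -881.7 kJ/mol

eq. 1 reversed and × 3 (reverse to put NO(g) on the reactant side; ×3 to match 3 NO(g) in the target): (-3)·(+90.3) = -270.9 kJ/mol
eq. 2: not needed (C(s) appears nowhere else).
eq. 3 as written (C2H5NH2(g) already on the reactant side): -1585.8 kJ/mol
eq. 4 reversed (CH3NH2(g) must end up as a product): +975.0 kJ/mol
ΔH° = (-270.9) + (-1585.8) + (+975.0) = -881.7 kJ/mol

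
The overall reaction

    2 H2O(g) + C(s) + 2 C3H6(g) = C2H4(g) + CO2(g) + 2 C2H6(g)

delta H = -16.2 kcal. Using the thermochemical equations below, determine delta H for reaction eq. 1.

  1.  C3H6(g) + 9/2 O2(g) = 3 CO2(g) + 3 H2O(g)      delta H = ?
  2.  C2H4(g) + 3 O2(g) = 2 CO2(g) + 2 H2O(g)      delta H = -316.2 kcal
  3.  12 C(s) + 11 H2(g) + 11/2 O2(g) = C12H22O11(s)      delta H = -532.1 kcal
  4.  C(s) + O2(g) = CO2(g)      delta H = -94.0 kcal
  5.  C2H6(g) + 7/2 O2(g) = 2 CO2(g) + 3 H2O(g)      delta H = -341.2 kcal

eq. 1 × 2 (scale by 2 for the 2 C3H6(g)): contributes 2·x
eq. 2 reversed (reverse to put C2H4(g) on the product side): +316.2 kcal
eq. 3: not needed (H2(g) appears nowhere else).
eq. 4 as written: -94.0 kcal
eq. 5 reversed and × 2 (reverse to put C2H6(g) on the product side; ×2 to match 2 C2H6(g) in the target): (-2)·(-341.2) = +682.4 kcal
-16.2 = (+316.2) + (-94.0) + (+682.4) + 2·x
x = (-16.2 − (+904.6)) / (2) = -460.4 kcal

delta H = -460.4 kcal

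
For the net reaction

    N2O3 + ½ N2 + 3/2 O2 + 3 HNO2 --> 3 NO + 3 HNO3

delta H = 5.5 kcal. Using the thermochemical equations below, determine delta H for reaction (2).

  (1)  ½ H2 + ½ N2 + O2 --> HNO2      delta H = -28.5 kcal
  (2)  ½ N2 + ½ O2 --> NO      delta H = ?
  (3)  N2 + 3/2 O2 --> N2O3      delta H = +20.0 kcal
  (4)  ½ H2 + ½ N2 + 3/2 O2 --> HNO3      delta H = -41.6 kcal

(1) reversed and × 3 (HNO2 must end up as a reactant; scale by 3 for the 3 HNO2): (-3)·(-28.5) = +85.5 kcal
(2) × 3 (scale by 3 for the 3 NO): contributes 3·x
(3) reversed (reverse to put N2O3 on the reactant side): -20.0 kcal
(4) × 3 (×3 to match 3 HNO3 in the target): (3)·(-41.6) = -124.8 kcal
+5.5 = (+85.5) + (-20.0) + (-124.8) + 3·x
x = (+5.5 − (-59.3)) / (3) = 21.6 kcal

delta H = 21.6 kcal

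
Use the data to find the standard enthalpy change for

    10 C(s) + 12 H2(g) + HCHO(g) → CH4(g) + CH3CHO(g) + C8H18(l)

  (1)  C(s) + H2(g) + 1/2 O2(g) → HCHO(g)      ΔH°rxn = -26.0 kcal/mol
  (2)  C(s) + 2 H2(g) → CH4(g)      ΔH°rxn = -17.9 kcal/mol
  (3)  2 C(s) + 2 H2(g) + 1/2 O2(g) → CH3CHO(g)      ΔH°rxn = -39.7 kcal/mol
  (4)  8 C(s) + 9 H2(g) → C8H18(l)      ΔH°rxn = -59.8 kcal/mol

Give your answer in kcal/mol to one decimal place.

ΔH°rxn = -91.4 kcal/mol

(1) reversed (HCHO(g) must end up as a reactant): +26.0 kcal/mol
(2) as written (CH4(g) already on the product side): -17.9 kcal/mol
(3) as written (CH3CHO(g) already on the product side): -39.7 kcal/mol
(4) as written (C8H18(l) already on the product side): -59.8 kcal/mol
Summing the manipulated equations, ΔH°rxn = (+26.0) + (-17.9) + (-39.7) + (-59.8) = -91.4 kcal/mol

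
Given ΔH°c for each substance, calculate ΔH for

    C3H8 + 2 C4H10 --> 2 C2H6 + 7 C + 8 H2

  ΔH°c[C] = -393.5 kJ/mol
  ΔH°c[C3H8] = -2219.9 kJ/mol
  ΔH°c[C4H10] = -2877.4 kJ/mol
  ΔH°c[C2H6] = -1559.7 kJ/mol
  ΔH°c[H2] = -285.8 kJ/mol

ΔH = 185.6 kJ/mol

Using ΔH = Σ nΔHc°(reactants) − Σ nΔHc°(products):
= [1·(-2219.9) + 2·(-2877.4)] − [2·(-1559.7) + 7·(-393.5) + 8·(-285.8)]
= 185.6 kJ/mol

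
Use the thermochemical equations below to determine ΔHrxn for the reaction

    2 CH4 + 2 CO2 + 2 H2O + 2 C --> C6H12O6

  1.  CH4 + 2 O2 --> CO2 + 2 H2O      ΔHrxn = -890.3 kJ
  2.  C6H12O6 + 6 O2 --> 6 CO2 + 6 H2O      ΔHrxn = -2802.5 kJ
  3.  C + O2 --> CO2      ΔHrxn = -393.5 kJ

eq. 1 × 2: (2)·(-890.3) = -1780.6 kJ
eq. 2 reversed: +2802.5 kJ
eq. 3 × 2: (2)·(-393.5) = -787.0 kJ
By Hess's law, ΔHrxn = (-1780.6) + (+2802.5) + (-787.0) = 234.9 kJ

ΔHrxn = 234.9 kJ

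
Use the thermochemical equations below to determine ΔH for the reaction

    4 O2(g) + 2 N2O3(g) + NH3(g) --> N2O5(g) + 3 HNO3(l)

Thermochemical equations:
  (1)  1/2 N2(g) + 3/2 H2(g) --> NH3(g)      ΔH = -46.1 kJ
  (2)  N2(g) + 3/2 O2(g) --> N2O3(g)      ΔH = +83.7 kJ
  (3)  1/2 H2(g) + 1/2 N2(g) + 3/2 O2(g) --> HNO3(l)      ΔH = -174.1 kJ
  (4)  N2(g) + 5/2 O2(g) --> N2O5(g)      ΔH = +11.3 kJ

ΔH = -632.3 kJ

(1) reversed (NH3(g) must end up as a reactant): +46.1 kJ
(2) reversed and × 2 (N2O3(g) must end up as a reactant; ×2 to match 2 N2O3(g) in the target): (-2)·(+83.7) = -167.4 kJ
(3) × 3 (scale by 3 for the 3 HNO3(l)): (3)·(-174.1) = -522.3 kJ
(4) as written (N2O5(g) already on the product side): +11.3 kJ
Since enthalpy is a state function, ΔH = (+46.1) + (-167.4) + (-522.3) + (+11.3) = -632.3 kJ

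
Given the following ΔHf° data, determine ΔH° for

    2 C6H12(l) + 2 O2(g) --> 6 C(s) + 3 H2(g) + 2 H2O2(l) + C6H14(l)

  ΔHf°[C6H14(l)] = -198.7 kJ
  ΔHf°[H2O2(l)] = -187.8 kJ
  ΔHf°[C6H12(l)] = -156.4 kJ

Products: 6·(+0.0) + 3·(+0.0) + 2·(-187.8) + 1·(-198.7) = -574.3
Reactants: 2·(-156.4) + 2·(+0.0) = -312.8
ΔH° = (-574.3) − (-312.8) = -261.5 kJ

ΔH° = -261.5 kJ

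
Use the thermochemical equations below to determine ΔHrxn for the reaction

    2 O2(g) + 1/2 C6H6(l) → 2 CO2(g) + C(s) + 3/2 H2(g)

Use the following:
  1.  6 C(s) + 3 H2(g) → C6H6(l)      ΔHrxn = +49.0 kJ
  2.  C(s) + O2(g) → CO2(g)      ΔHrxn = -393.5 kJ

eq. 1 reversed and × 1/2: (-1/2)·(+49.0) = -24.5 kJ
eq. 2 × 2: (2)·(-393.5) = -787.0 kJ
Summing the manipulated equations, ΔHrxn = (-24.5) + (-787.0) = -811.5 kJ

ΔHrxn = -811.5 kJ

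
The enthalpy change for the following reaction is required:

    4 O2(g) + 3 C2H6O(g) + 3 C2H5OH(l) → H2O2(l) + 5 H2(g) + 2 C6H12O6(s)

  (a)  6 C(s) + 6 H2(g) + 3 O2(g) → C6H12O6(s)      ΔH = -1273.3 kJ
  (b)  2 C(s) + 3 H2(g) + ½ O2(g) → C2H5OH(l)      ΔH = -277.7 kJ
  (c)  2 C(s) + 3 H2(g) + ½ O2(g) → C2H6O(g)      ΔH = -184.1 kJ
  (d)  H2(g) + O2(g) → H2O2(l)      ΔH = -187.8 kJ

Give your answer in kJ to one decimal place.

(a) × 2: (2)·(-1273.3) = -2546.6 kJ
(b) reversed and × 3: (-3)·(-277.7) = +833.1 kJ
(c) reversed and × 3: (-3)·(-184.1) = +552.3 kJ
(d) as written: -187.8 kJ
Summing the manipulated equations, ΔH = (-2546.6) + (+833.1) + (+552.3) + (-187.8) = -1349.0 kJ

ΔH = -1349.0 kJ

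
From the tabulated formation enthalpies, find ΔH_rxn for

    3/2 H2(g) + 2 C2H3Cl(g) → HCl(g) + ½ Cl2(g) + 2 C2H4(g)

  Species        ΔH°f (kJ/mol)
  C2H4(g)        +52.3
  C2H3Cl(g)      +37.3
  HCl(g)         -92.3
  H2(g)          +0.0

ΔH_rxn = -62.3 kJ/mol

Products: 1·(-92.3) + 1/2·(+0.0) + 2·(+52.3) = +12.3
Reactants: 3/2·(+0.0) + 2·(+37.3) = +74.6
ΔH_rxn = (+12.3) − (+74.6) = -62.3 kJ/mol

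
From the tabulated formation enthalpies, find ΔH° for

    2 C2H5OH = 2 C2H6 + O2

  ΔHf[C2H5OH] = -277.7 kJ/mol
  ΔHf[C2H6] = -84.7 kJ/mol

ΔH° = 386.0 kJ/mol

Products: 2·(-84.7) + 1·(+0.0) = -169.4
Reactants: 2·(-277.7) = -555.4
ΔH° = (-169.4) − (-555.4) = 386.0 kJ/mol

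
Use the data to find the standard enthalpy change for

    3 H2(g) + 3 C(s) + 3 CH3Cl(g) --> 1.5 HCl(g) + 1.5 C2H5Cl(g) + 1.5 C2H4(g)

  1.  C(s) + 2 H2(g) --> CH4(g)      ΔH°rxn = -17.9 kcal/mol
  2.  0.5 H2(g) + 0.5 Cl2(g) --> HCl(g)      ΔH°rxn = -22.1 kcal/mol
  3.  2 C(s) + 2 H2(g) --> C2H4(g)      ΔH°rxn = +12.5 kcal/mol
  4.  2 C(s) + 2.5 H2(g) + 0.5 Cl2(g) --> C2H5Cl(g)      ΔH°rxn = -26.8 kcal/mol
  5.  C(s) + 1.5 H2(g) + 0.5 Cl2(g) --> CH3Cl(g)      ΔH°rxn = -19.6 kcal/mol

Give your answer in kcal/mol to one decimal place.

eq. 1: not needed.
eq. 2 × 3/2: (3/2)·(-22.1) = -33.15 kcal/mol
eq. 3 × 3/2: (3/2)·(+12.5) = +18.75 kcal/mol
eq. 4 × 3/2: (3/2)·(-26.8) = -40.2 kcal/mol
eq. 5 reversed and × 3: (-3)·(-19.6) = +58.8 kcal/mol
Combining the equations, ΔH°rxn = (3/2)·(-22.1) + (3/2)·(+12.5) + (3/2)·(-26.8) + (-3)·(-19.6) = 4.2 kcal/mol

ΔH°rxn = 4.2 kcal/mol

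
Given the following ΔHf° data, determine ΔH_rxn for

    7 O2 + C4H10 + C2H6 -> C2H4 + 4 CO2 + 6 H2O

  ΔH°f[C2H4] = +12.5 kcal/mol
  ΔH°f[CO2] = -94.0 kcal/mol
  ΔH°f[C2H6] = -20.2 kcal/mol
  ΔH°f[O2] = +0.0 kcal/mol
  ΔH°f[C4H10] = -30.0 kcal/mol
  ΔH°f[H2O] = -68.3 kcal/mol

ΔH_rxn = -723.1 kcal/mol

ΔH°rxn = Σ nΔHf°(products) − Σ nΔHf°(reactants).
Products: 1·(+12.5) + 4·(-94.0) + 6·(-68.3) = -773.3
Reactants: 7·(+0.0) + 1·(-30.0) + 1·(-20.2) = -50.2
ΔH_rxn = (-773.3) − (-50.2) = -723.1 kcal/mol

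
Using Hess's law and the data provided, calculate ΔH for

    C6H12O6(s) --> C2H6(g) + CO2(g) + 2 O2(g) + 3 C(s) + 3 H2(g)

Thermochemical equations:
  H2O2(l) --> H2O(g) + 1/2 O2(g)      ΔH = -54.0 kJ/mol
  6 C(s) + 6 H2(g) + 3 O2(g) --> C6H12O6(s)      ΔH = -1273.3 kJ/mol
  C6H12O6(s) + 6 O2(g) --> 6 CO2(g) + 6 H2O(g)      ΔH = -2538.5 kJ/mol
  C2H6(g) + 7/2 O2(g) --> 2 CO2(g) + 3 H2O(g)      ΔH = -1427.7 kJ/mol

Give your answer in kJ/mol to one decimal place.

equation 1: not needed.
equation 2 reversed and × 1/2: (-1/2)·(-1273.3) = +636.65 kJ/mol
equation 3 × 1/2: (1/2)·(-2538.5) = -1269.25 kJ/mol
equation 4 reversed: +1427.7 kJ/mol
ΔH = (+636.65) + (-1269.25) + (+1427.7) = 795.1 kJ/mol

ΔH = 795.1 kJ/mol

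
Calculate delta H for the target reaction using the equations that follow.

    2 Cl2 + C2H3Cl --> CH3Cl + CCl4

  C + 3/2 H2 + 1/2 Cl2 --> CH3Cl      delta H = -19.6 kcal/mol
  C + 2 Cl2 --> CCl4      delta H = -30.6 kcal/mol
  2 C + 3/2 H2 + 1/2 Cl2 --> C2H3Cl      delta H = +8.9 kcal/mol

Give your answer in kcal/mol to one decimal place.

delta H = -59.1 kcal/mol

equation 1 as written (CH3Cl already on the product side): -19.6 kcal/mol
equation 2 as written (CCl4 already on the product side): -30.6 kcal/mol
equation 3 reversed (C2H3Cl must end up as a reactant): -8.9 kcal/mol
Combining the equations, delta H = (-19.6) + (-30.6) + (-8.9) = -59.1 kcal/mol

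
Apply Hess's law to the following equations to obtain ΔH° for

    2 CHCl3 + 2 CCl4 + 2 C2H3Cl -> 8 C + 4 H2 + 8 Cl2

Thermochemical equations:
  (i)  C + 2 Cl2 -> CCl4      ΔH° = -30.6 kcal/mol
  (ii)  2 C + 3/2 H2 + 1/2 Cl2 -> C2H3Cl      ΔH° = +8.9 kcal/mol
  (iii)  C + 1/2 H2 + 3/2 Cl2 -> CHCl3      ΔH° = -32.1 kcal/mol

ΔH° = 107.6 kcal/mol

(i) reversed and × 2: (-2)·(-30.6) = +61.2 kcal/mol
(ii) reversed and × 2: (-2)·(+8.9) = -17.8 kcal/mol
(iii) reversed and × 2: (-2)·(-32.1) = +64.2 kcal/mol
Since enthalpy is a state function, ΔH° = (-2)·(-30.6) + (-2)·(+8.9) + (-2)·(-32.1) = 107.6 kcal/mol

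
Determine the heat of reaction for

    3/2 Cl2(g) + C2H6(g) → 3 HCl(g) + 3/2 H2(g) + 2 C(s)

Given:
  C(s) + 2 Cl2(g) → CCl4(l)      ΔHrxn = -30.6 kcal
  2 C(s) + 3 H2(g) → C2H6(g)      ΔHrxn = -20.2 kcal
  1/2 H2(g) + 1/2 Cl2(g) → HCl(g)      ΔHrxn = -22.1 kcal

ΔHrxn = -46.1 kcal

equation 1: not needed.
equation 2 reversed: +20.2 kcal
equation 3 × 3: (3)·(-22.1) = -66.3 kcal
By Hess's law, ΔHrxn = (-1)·(-20.2) + (3)·(-22.1) = -46.1 kcal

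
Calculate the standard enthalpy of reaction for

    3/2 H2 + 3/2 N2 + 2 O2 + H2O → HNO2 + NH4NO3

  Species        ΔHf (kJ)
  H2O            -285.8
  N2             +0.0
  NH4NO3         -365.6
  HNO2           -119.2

ΔH°rxn = -199.0 kJ

Products: 1·(-119.2) + 1·(-365.6) = -484.8
Reactants: 3/2·(+0.0) + 3/2·(+0.0) + 2·(+0.0) + 1·(-285.8) = -285.8
ΔH°rxn = (-484.8) − (-285.8) = -199.0 kJ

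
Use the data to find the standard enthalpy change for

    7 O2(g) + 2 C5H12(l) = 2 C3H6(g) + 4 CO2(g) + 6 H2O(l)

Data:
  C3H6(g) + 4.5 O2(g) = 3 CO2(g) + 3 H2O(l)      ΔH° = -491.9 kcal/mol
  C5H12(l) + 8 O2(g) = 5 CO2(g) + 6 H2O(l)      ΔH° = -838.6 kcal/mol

equation 1 reversed and × 2 (reverse to put C3H6(g) on the product side; scale by 2 for the 2 C3H6(g)): (-2)·(-491.9) = +983.8 kcal/mol
equation 2 × 2 (scale by 2 for the 2 C5H12(l)): (2)·(-838.6) = -1677.2 kcal/mol
ΔH° = (-2)·(-491.9) + (2)·(-838.6) = -693.4 kcal/mol

ΔH° = -693.4 kcal/mol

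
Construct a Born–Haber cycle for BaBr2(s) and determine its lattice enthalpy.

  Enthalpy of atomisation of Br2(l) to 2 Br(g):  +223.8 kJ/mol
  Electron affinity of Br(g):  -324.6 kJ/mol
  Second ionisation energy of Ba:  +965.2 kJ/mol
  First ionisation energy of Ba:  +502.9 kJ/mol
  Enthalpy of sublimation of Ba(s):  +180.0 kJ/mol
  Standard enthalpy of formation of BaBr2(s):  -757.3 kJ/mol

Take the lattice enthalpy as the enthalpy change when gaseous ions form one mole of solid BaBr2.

ΔHf° = 1·ΔHsub + 1·(ΣIE) + 1·D(Br2) + 2·EA + U
-757.3 = 1·(+180.0) + 1·(+1468.1) + 1·(+223.8) + 2·(-324.6) + U
U = -757.3 − (+1222.7) = -1980.0 kJ/mol

U = -1980.0 kJ/mol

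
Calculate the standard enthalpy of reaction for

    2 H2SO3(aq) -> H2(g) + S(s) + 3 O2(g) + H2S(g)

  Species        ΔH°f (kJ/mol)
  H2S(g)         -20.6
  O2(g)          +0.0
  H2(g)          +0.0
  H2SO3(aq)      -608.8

Products: 1·(+0.0) + 1·(+0.0) + 3·(+0.0) + 1·(-20.6) = -20.6
Reactants: 2·(-608.8) = -1217.6
ΔH°rxn = (-20.6) − (-1217.6) = 1197.0 kJ/mol

ΔH°rxn = 1197.0 kJ/mol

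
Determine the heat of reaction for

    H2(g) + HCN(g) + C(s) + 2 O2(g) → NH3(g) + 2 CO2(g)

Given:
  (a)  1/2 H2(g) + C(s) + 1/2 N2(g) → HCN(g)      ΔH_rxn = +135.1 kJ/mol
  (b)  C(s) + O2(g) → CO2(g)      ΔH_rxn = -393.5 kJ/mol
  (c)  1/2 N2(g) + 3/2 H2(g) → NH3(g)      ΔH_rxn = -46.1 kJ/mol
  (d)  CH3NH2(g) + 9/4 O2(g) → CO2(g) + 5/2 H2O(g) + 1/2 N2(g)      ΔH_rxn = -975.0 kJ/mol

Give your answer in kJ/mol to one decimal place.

ΔH_rxn = -968.2 kJ/mol

(a) reversed (HCN(g) must end up as a reactant): -135.1 kJ/mol
(b) × 2: (2)·(-393.5) = -787.0 kJ/mol
(c) as written (NH3(g) already on the product side): -46.1 kJ/mol
(d): not needed (CH3NH2(g) appears nowhere else).
By Hess's law, ΔH_rxn = (-135.1) + (-787.0) + (-46.1) = -968.2 kJ/mol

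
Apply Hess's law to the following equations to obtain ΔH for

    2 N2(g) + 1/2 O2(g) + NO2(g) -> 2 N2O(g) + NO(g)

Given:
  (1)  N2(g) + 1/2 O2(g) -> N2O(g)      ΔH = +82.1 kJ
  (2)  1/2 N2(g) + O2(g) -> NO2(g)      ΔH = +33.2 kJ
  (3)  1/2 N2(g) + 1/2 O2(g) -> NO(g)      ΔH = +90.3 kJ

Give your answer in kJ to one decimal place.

ΔH = 221.3 kJ

(1) × 2: (2)·(+82.1) = +164.2 kJ
(2) reversed: -33.2 kJ
(3) as written: +90.3 kJ
Summing the manipulated equations, ΔH = (+164.2) + (-33.2) + (+90.3) = 221.3 kJ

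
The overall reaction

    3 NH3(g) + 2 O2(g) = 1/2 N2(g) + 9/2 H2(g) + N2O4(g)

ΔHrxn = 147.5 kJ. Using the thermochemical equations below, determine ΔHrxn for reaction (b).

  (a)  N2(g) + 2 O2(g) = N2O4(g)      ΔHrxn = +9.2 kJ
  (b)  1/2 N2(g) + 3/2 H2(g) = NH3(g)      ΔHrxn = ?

(a) as written: +9.2 kJ
(b) reversed and × 3: contributes −3·x
+147.5 = (+9.2) − 3·x
x = (+147.5 − (+9.2)) / (-3) = -46.1 kJ

ΔHrxn = -46.1 kJ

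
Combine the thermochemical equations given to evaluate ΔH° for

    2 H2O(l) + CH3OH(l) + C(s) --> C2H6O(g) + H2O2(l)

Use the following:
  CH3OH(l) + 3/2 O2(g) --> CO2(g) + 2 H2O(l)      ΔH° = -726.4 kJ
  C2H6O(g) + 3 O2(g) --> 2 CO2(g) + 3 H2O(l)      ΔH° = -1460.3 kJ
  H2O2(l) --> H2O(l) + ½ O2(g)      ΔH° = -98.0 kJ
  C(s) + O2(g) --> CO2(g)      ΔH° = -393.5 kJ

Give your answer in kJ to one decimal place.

equation 1 as written: -726.4 kJ
equation 2 reversed: +1460.3 kJ
equation 3 reversed: +98.0 kJ
equation 4 as written: -393.5 kJ
Combining the equations, ΔH° = (-726.4) + (+1460.3) + (+98.0) + (-393.5) = 438.4 kJ

ΔH° = 438.4 kJ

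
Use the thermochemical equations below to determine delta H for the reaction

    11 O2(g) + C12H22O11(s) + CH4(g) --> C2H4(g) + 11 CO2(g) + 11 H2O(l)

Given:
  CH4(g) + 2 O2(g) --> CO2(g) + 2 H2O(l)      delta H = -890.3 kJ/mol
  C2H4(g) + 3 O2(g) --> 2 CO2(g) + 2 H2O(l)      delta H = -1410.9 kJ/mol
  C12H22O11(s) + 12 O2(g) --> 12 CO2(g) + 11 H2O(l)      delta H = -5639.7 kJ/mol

equation 1 as written (CH4(g) already on the reactant side): -890.3 kJ/mol
equation 2 reversed (C2H4(g) must end up as a product): +1410.9 kJ/mol
equation 3 as written (C12H22O11(s) already on the reactant side): -5639.7 kJ/mol
Combining the equations, delta H = (-890.3) + (+1410.9) + (-5639.7) = -5119.1 kJ/mol

delta H = -5119.1 kJ/mol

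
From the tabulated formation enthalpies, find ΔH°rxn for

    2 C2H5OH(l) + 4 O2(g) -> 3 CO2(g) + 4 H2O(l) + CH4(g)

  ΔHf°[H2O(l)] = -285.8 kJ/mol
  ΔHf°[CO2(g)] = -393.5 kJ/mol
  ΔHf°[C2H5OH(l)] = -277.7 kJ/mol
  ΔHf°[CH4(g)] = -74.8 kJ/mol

Products: 3·(-393.5) + 4·(-285.8) + 1·(-74.8) = -2398.5
Reactants: 2·(-277.7) + 4·(+0.0) = -555.4
ΔH°rxn = (-2398.5) − (-555.4) = -1843.1 kJ/mol

ΔH°rxn = -1843.1 kJ/mol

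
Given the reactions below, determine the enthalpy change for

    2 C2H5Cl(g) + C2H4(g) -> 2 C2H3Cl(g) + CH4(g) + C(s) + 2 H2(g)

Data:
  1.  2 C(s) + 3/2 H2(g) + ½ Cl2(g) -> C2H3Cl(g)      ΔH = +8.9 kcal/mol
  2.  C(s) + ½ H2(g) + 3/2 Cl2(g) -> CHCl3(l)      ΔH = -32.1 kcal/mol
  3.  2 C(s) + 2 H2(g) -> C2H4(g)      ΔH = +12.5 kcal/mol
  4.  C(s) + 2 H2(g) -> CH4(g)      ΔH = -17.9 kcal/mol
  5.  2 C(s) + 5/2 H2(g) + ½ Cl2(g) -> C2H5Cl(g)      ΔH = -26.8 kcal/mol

ΔH = 41.0 kcal/mol

eq. 1 × 2 (scale by 2 for the 2 C2H3Cl(g)): (2)·(+8.9) = +17.8 kcal/mol
eq. 2: not needed (CHCl3(l) appears nowhere else).
eq. 3 reversed (C2H4(g) must end up as a reactant): -12.5 kcal/mol
eq. 4 as written (CH4(g) already on the product side): -17.9 kcal/mol
eq. 5 reversed and × 2 (reverse to put C2H5Cl(g) on the reactant side; scale by 2 for the 2 C2H5Cl(g)): (-2)·(-26.8) = +53.6 kcal/mol
By Hess's law, ΔH = (+17.8) + (-12.5) + (-17.9) + (+53.6) = 41.0 kcal/mol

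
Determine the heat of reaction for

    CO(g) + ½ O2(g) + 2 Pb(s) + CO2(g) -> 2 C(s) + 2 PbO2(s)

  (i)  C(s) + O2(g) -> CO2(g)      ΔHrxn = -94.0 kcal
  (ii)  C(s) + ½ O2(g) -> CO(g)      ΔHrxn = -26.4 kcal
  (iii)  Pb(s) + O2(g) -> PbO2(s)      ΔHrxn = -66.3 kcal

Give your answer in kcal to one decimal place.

(i) reversed: +94.0 kcal
(ii) reversed: +26.4 kcal
(iii) × 2: (2)·(-66.3) = -132.6 kcal
Combining the equations, ΔHrxn = (-1)·(-94.0) + (-1)·(-26.4) + (2)·(-66.3) = -12.2 kcal

ΔHrxn = -12.2 kcal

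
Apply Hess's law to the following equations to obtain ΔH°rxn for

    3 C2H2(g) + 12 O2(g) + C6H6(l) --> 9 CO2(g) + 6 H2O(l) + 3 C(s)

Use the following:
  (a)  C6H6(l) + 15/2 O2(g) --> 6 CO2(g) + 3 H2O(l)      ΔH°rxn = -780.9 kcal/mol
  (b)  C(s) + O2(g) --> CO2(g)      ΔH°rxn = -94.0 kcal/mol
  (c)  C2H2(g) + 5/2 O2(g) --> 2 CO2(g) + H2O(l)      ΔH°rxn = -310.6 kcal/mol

(a) as written: -780.9 kcal/mol
(b) reversed and × 3: (-3)·(-94.0) = +282.0 kcal/mol
(c) × 3: (3)·(-310.6) = -931.8 kcal/mol
Since enthalpy is a state function, ΔH°rxn = (1)·(-780.9) + (-3)·(-94.0) + (3)·(-310.6) = -1430.7 kcal/mol

ΔH°rxn = -1430.7 kcal/mol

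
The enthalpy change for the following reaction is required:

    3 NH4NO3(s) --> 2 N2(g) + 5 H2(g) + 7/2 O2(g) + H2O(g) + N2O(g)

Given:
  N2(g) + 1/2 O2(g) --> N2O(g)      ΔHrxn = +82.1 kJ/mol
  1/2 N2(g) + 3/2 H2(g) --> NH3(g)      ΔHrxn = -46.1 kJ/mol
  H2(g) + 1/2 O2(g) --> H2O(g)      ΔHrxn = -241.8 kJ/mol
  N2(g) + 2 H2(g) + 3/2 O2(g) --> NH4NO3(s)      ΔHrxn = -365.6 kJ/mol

ΔHrxn = 937.1 kJ/mol

equation 1 as written (N2O(g) already on the product side): +82.1 kJ/mol
equation 2: not needed (NH3(g) appears nowhere else).
equation 3 as written (H2O(g) already on the product side): -241.8 kJ/mol
equation 4 reversed and × 3 (NH4NO3(s) must end up as a reactant; ×3 to match 3 NH4NO3(s) in the target): (-3)·(-365.6) = +1096.8 kJ/mol
Combining the equations, ΔHrxn = (+82.1) + (-241.8) + (+1096.8) = 937.1 kJ/mol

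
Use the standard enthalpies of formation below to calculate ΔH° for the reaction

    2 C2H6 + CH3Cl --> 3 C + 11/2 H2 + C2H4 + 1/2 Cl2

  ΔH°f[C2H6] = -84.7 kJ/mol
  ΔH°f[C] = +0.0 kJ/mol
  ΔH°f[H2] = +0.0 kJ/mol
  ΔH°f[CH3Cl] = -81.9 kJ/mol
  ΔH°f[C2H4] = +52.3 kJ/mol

ΔH° = 303.6 kJ/mol

Products: 3·(+0.0) + 11/2·(+0.0) + 1·(+52.3) + 1/2·(+0.0) = +52.3
Reactants: 2·(-84.7) + 1·(-81.9) = -251.3
ΔH° = (+52.3) − (-251.3) = 303.6 kJ/mol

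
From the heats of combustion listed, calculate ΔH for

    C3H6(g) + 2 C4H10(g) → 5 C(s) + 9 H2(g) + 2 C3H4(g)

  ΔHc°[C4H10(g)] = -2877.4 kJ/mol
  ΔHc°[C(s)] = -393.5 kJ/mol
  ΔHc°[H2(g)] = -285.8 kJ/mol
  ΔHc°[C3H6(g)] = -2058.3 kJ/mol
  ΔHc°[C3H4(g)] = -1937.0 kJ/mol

ΔH = 600.6 kJ/mol

With combustion enthalpies, reactants minus products:
= [1·(-2058.3) + 2·(-2877.4)] − [5·(-393.5) + 9·(-285.8) + 2·(-1937.0)]
= 600.6 kJ/mol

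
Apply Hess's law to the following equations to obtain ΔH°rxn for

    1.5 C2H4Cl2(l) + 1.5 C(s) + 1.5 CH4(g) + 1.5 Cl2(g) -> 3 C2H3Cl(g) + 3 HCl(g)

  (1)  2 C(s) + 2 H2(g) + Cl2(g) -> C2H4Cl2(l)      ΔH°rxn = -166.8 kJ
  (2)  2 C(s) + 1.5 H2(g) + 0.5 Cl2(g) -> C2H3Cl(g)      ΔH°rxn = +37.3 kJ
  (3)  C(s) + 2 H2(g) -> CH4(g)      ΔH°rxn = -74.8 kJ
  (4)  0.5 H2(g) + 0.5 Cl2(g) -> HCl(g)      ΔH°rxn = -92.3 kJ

(1) reversed and × 3/2: (-3/2)·(-166.8) = +250.2 kJ
(2) × 3: (3)·(+37.3) = +111.9 kJ
(3) reversed and × 3/2: (-3/2)·(-74.8) = +112.2 kJ
(4) × 3: (3)·(-92.3) = -276.9 kJ
ΔH°rxn = (+250.2) + (+111.9) + (+112.2) + (-276.9) = 197.4 kJ

ΔH°rxn = 197.4 kJ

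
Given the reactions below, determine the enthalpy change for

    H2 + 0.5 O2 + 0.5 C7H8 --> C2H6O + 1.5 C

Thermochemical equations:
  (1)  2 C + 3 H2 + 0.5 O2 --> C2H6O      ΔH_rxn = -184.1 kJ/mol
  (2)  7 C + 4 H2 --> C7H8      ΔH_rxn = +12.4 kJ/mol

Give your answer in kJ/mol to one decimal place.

(1) as written (C2H6O already on the product side): -184.1 kJ/mol
(2) reversed and × 1/2 (C7H8 must end up as a reactant; scale by 1/2 for the 1/2 C7H8): (-1/2)·(+12.4) = -6.2 kJ/mol
ΔH_rxn = (-184.1) + (-6.2) = -190.3 kJ/mol

ΔH_rxn = -190.3 kJ/mol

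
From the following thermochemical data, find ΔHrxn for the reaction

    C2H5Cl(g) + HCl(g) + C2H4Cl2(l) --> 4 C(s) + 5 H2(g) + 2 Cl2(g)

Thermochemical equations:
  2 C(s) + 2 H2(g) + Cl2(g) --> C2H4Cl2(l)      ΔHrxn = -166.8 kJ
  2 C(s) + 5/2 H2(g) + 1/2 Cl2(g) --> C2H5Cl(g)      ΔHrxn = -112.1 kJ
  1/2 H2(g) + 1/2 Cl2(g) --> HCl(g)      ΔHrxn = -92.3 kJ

equation 1 reversed: +166.8 kJ
equation 2 reversed: +112.1 kJ
equation 3 reversed: +92.3 kJ
ΔHrxn = (-1)·(-166.8) + (-1)·(-112.1) + (-1)·(-92.3) = 371.2 kJ

ΔHrxn = 371.2 kJ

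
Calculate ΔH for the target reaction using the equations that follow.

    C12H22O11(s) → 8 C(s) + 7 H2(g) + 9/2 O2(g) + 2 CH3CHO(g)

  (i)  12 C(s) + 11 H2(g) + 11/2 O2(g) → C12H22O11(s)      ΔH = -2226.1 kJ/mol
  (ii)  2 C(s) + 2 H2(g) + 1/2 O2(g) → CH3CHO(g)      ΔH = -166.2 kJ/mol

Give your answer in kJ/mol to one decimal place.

(i) reversed: +2226.1 kJ/mol
(ii) × 2: (2)·(-166.2) = -332.4 kJ/mol
ΔH = (+2226.1) + (-332.4) = 1893.7 kJ/mol

ΔH = 1893.7 kJ/mol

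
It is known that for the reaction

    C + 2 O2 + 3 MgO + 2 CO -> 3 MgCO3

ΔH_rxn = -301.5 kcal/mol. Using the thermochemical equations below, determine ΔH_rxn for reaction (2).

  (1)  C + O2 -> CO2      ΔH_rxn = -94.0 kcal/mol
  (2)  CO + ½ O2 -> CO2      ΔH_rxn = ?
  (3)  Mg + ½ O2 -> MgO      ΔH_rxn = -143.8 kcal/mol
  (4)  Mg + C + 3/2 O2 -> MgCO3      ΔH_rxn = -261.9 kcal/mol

(1) reversed and × 2: (-2)·(-94.0) = +188.0 kcal/mol
(2) × 2 (×2 to match 2 CO in the target): contributes 2·x
(3) reversed and × 3 (MgO must end up as a reactant; ×3 to match 3 MgO in the target): (-3)·(-143.8) = +431.4 kcal/mol
(4) × 3 (×3 to match 3 MgCO3 in the target): (3)·(-261.9) = -785.7 kcal/mol
-301.5 = (+188.0) + (+431.4) + (-785.7) + 2·x
x = (-301.5 − (-166.3)) / (2) = -67.6 kcal/mol

ΔH_rxn = -67.6 kcal/mol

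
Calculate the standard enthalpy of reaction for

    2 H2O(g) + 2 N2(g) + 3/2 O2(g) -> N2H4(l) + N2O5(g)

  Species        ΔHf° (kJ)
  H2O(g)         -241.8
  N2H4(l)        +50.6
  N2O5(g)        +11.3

Products: 1·(+50.6) + 1·(+11.3) = +61.9
Reactants: 2·(-241.8) + 2·(+0.0) + 3/2·(+0.0) = -483.6
ΔHrxn = (+61.9) − (-483.6) = 545.5 kJ

ΔHrxn = 545.5 kJ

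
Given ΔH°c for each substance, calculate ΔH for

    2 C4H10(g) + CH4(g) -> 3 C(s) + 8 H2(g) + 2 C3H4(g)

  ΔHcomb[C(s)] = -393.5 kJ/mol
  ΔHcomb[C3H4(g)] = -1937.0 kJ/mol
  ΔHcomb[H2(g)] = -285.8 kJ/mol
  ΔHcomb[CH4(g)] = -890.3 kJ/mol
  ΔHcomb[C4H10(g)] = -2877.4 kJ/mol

Using ΔH = Σ nΔHc°(reactants) − Σ nΔHc°(products):
= [2·(-2877.4) + 1·(-890.3)] − [3·(-393.5) + 8·(-285.8) + 2·(-1937.0)]
= 695.8 kJ/mol

ΔH = 695.8 kJ/mol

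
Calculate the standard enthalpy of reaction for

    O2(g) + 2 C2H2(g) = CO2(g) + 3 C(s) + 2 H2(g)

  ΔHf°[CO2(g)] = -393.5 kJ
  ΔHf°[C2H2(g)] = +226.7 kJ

ΔH° = -846.9 kJ

Products: 1·(-393.5) + 3·(+0.0) + 2·(+0.0) = -393.5
Reactants: 1·(+0.0) + 2·(+226.7) = +453.4
ΔH° = (-393.5) − (+453.4) = -846.9 kJ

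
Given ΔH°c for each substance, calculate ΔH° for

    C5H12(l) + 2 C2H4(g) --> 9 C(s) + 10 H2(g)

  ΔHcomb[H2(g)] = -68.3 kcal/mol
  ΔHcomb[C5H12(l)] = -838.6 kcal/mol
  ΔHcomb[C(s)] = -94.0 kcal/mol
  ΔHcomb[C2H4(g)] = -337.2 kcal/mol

ΔH° = 16.0 kcal/mol

With combustion enthalpies, reactants minus products:
= [1·(-838.6) + 2·(-337.2)] − [9·(-94.0) + 10·(-68.3)]
= 16.0 kcal/mol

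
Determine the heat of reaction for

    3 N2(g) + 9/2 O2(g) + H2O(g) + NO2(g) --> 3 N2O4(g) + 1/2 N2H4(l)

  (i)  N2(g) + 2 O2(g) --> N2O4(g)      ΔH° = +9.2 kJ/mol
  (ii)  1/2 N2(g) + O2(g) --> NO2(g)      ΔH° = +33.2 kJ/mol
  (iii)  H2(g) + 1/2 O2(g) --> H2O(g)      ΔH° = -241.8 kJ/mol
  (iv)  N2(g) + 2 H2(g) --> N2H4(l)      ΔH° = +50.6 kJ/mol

ΔH° = 261.5 kJ/mol

(i) × 3: (3)·(+9.2) = +27.6 kJ/mol
(ii) reversed: -33.2 kJ/mol
(iii) reversed: +241.8 kJ/mol
(iv) × 1/2: (1/2)·(+50.6) = +25.3 kJ/mol
Combining the equations, ΔH° = (+27.6) + (-33.2) + (+241.8) + (+25.3) = 261.5 kJ/mol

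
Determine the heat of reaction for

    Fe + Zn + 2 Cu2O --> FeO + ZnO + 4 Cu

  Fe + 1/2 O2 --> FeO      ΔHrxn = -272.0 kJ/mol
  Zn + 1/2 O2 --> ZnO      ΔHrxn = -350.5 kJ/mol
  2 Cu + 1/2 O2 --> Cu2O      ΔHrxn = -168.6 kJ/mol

equation 1 as written: -272.0 kJ/mol
equation 2 as written: -350.5 kJ/mol
equation 3 reversed and × 2: (-2)·(-168.6) = +337.2 kJ/mol
ΔHrxn = (-272.0) + (-350.5) + (+337.2) = -285.3 kJ/mol

ΔHrxn = -285.3 kJ/mol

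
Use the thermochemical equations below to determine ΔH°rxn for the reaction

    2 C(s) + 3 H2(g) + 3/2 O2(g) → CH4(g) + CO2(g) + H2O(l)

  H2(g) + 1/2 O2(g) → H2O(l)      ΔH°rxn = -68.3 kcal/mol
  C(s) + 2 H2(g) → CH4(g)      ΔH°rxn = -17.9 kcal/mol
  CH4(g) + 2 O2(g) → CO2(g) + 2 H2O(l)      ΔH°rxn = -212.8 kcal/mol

ΔH°rxn = -180.3 kcal/mol

equation 1 reversed: +68.3 kcal/mol
equation 2 × 2: (2)·(-17.9) = -35.8 kcal/mol
equation 3 as written: -212.8 kcal/mol
By Hess's law, ΔH°rxn = (-1)·(-68.3) + (2)·(-17.9) + (1)·(-212.8) = -180.3 kcal/mol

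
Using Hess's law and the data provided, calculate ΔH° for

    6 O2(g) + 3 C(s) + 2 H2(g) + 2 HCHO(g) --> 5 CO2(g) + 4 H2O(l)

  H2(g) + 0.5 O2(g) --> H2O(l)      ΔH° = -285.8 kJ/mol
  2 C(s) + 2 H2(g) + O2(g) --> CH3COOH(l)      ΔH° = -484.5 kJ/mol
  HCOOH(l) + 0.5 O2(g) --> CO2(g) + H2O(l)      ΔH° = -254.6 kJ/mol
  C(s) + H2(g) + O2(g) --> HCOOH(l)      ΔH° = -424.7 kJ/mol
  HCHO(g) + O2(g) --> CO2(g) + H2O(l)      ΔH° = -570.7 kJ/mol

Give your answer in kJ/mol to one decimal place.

ΔH° = -2893.5 kJ/mol

equation 1 reversed: +285.8 kJ/mol
equation 2: not needed (CH3COOH(l) appears nowhere else).
equation 3 × 3: (3)·(-254.6) = -763.8 kJ/mol
equation 4 × 3: (3)·(-424.7) = -1274.1 kJ/mol
equation 5 × 2 (scale by 2 for the 2 HCHO(g)): (2)·(-570.7) = -1141.4 kJ/mol
Combining the equations, ΔH° = (-1)·(-285.8) + (3)·(-254.6) + (3)·(-424.7) + (2)·(-570.7) = -2893.5 kJ/mol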